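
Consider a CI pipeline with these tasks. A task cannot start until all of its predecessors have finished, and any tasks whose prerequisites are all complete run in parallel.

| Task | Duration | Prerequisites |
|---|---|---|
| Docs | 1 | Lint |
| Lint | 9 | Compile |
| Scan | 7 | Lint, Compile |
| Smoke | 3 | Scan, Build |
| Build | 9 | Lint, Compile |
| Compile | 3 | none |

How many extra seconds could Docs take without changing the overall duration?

11

Critical path: Compile→Lint→Build→Smoke = 3+9+9+3 = 24, so the finish is 24 seconds.
The longest chain containing Docs totals 13 seconds.
Float = 24 − 13 = 11.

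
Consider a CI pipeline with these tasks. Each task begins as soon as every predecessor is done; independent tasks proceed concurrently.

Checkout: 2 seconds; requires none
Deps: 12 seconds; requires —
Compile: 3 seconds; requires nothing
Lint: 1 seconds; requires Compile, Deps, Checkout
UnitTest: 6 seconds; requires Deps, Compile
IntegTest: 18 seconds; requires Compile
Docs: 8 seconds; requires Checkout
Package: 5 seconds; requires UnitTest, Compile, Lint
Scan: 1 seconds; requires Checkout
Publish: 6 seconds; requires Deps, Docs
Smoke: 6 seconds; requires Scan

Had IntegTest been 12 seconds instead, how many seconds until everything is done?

23

Critical path before the change: Deps→UnitTest→Package = 12+6+5 = 23 giving 23 seconds.
IntegTest is off the critical path — its longest chain is 21 seconds, giving 2 of slack.
No other chain overtakes it, so the finish is 23 seconds.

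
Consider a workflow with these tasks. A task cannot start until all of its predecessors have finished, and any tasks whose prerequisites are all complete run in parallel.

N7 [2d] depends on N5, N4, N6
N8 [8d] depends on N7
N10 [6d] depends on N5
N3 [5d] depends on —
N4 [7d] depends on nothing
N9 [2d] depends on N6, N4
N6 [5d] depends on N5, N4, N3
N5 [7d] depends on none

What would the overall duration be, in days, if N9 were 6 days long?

As given, the longest chain is N4→N6→N7→N8 = 7+5+2+8 = 22, so the finish is 22 days.
The longest path through N9 is only 14 days, so N9 has float 8.
No other chain overtakes it, so the finish is 22 days.

22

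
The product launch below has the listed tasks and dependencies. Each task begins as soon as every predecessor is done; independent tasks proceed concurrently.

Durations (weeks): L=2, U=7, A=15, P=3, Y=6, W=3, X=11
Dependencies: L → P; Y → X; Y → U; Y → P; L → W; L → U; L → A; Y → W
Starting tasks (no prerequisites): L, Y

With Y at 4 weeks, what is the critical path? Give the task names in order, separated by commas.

Baseline: Y→X = 6+11 = 17 → 17 weeks.
Y lies on that path, so at 4 weeks the path becomes 15 weeks.
New critical path: L→A = 2+15 = 17 ⇒ 17 weeks.

L, A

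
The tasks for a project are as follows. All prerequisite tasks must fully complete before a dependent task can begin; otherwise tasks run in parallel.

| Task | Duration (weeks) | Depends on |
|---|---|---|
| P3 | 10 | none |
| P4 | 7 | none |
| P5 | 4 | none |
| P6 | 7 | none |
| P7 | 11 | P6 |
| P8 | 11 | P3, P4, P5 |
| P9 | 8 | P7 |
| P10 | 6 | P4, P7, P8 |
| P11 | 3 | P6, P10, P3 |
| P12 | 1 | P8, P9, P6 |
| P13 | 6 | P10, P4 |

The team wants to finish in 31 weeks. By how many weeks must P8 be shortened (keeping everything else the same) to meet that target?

Current finish: 33 weeks; target: 31.
P8 is on every critical path, so each week cut from P8 cuts the finish by one (this holds down to a finish of 30).
Need 33 − 31 = 2 weeks off P8 → P8 becomes 9 weeks, finish becomes 31.

2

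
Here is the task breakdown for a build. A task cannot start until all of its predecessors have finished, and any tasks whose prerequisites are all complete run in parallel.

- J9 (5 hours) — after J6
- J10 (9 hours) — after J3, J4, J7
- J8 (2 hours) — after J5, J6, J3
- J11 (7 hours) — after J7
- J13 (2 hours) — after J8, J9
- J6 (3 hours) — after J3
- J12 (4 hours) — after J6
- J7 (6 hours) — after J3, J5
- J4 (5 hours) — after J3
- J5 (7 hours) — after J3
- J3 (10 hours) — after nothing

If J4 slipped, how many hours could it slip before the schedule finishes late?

J3→J5→J7→J10 = 10+7+6+9 = 32 sets the makespan at 32 hours.
J4 finishes as early as 15 and must finish by 23.
So J4 can slip 23 − 15 = 8 hours.

8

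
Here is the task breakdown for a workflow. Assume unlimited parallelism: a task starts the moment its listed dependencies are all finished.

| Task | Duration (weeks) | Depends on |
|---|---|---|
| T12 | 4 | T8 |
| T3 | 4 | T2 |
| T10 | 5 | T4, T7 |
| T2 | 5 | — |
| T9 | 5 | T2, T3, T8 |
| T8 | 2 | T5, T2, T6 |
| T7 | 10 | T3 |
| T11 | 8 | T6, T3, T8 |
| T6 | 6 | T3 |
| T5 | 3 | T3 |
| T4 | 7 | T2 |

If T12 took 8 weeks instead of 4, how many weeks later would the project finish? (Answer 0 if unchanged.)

Critical path before the change: T2→T3→T6→T8→T11 = 5+4+6+2+8 = 25 giving 25 weeks.
The longest path through T12 is only 21 weeks, so T12 has float 4.
The critical path is still T2→T3→T6→T8→T11; finish is now 25 weeks.
Change in finish: 25 − 25 = +0 weeks.

0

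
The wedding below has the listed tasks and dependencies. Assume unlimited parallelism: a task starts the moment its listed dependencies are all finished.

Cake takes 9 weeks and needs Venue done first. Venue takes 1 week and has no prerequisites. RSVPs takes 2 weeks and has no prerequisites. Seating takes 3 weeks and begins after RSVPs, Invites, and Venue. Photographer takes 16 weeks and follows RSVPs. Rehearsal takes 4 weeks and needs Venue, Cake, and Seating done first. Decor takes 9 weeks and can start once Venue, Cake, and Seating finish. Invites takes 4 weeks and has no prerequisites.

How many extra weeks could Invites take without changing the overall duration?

3

The longest chain is Venue→Cake→Decor = 1+9+9 = 19; overall finish 19 weeks.
The longest chain containing Invites totals 16 weeks.
Slack of Invites = 3 − 0 = 3 weeks.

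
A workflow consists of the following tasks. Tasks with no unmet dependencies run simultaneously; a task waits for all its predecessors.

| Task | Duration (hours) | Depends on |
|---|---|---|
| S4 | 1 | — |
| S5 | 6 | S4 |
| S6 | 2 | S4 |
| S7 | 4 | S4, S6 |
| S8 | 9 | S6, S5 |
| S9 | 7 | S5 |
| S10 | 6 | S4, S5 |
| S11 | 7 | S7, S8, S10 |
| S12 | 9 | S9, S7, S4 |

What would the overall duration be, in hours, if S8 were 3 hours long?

23

Actual critical path: S4→S5→S8→S11 = 1+6+9+7 = 23 ⇒ 23 hours.
S8 lies on that path, so at 3 hours the path becomes 17 hours.
New critical path: S4→S5→S9→S12 = 1+6+7+9 = 23 ⇒ 23 hours.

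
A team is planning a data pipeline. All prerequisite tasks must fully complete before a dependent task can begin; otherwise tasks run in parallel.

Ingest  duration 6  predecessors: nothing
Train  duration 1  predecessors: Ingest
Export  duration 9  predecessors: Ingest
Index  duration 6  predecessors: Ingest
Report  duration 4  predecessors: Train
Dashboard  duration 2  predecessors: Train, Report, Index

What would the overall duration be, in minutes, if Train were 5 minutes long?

Baseline: Ingest→Export = 6+9 = 15 → 15 minutes.
Train has 2 minutes of float (longest path through it is 13).
New critical path: Ingest→Train→Report→Dashboard = 6+5+4+2 = 17 ⇒ 17 minutes.

17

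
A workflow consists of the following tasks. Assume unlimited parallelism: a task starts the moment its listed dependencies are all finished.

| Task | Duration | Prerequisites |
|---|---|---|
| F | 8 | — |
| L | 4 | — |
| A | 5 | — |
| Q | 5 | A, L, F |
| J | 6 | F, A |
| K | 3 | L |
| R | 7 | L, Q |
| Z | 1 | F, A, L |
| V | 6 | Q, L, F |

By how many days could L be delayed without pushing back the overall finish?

F→Q→R = 8+5+7 = 20 sets the makespan at 20 days.
L finishes as early as 4 and must finish by 8.
Float = 20 − 16 = 4.

4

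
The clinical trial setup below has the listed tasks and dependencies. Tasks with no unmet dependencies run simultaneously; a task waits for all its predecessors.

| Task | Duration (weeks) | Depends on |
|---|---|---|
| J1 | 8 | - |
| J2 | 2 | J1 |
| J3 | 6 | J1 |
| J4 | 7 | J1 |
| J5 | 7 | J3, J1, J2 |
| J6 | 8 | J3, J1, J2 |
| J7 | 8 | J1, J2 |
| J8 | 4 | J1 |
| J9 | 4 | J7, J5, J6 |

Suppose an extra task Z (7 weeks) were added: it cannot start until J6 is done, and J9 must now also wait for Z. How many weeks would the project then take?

33

Originally the project takes 26 weeks.
With Z inserted, J9 now waits for max(J7, J5, J6, Z).
New critical path: J1→J3→J6→Z→J9 = 8+6+8+7+4 = 33 ⇒ 33 weeks.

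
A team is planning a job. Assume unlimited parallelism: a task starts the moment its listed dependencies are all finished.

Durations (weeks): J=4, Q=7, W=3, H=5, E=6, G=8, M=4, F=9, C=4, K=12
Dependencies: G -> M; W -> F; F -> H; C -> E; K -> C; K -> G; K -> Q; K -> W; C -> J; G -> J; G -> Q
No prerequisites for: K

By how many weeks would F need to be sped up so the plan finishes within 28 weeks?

Current finish: 29 weeks; target: 28.
F is on every critical path, so each week cut from F cuts the finish by one (this holds down to a finish of 27).
Need 29 − 28 = 1 week off F → F becomes 8 weeks, finish becomes 28.

1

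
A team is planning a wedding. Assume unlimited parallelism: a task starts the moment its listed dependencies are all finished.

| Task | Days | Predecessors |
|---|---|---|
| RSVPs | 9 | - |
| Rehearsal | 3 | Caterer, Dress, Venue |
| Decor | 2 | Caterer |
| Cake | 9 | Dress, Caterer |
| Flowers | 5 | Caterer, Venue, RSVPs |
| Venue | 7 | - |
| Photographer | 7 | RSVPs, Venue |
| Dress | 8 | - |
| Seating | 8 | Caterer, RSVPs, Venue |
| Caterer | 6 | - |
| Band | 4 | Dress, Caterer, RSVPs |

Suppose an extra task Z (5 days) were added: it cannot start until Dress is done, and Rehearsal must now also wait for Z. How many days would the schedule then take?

17

Originally the schedule takes 17 days.
With Z inserted, Rehearsal now waits for max(Caterer, Dress, Venue, Z).
New critical path: RSVPs→Seating = 9+8 = 17 ⇒ 17 days.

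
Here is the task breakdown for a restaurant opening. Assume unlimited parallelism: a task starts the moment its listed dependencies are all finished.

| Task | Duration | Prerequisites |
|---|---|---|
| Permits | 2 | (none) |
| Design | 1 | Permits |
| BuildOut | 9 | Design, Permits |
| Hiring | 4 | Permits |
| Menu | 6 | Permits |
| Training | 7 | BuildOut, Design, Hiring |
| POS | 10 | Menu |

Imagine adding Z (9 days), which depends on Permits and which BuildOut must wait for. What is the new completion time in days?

Originally the plan takes 19 days.
With Z inserted, BuildOut now waits for max(Design, Permits, Z).
New critical path: Permits→Z→BuildOut→Training = 2+9+9+7 = 27 ⇒ 27 days.

27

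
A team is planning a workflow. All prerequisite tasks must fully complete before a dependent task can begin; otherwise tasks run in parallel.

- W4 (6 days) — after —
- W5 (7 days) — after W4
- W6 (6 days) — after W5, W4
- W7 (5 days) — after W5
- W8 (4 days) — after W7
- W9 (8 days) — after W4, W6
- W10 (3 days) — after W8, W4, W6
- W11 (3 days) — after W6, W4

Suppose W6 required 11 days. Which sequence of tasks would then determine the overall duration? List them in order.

W4, W5, W6, W9

Actual critical path: W4→W5→W6→W9 = 6+7+6+8 = 27 ⇒ 27 days.
W6 lies on that path, so at 11 days the path becomes 32 days.
No other chain overtakes it, so the finish is 32 days.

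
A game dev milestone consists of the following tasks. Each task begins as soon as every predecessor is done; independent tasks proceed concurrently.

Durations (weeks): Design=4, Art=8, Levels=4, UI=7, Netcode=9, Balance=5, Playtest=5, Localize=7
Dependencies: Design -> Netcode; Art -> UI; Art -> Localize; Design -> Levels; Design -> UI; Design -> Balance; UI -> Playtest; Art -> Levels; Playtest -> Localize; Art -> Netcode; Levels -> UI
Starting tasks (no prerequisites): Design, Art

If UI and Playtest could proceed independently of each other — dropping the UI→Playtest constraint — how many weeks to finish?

19

With the dependency in place, Art→Levels→UI→Playtest→Localize = 8+4+7+5+7 = 31 sets the finish at 31 weeks.
Without UI→Playtest, Playtest's earliest start moves from 19 to 0.
New critical path: Art→Levels→UI = 8+4+7 = 19 ⇒ 19 weeks.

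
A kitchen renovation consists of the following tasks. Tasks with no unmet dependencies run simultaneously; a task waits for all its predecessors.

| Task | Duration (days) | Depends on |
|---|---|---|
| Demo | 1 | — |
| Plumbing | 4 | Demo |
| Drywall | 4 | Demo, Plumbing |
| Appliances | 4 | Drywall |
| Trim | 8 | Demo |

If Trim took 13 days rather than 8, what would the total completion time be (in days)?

14

As given, the longest chain is Demo→Plumbing→Drywall→Appliances = 1+4+4+4 = 13, so the finish is 13 days.
The longest path through Trim is only 9 days, so Trim has float 4.
New critical path: Demo→Trim = 1+13 = 14 ⇒ 14 days.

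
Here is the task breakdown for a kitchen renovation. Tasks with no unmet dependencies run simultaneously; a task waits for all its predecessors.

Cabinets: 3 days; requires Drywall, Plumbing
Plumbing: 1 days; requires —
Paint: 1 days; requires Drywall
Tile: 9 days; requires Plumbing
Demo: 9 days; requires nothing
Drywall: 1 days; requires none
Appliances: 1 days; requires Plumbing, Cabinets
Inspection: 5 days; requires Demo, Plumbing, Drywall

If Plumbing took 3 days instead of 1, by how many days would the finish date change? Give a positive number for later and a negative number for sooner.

Actual critical path: Demo→Inspection = 9+5 = 14 ⇒ 14 days.
Plumbing is off the critical path — its longest chain is 10 days, giving 4 of slack.
No other chain overtakes it, so the finish is 14 days.
Change in finish: 14 − 14 = +0 days.

0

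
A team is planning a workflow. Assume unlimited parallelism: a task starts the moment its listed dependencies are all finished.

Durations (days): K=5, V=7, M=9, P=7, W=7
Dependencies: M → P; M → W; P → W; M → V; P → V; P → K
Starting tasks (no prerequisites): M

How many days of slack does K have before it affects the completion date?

Critical path: M→P→W = 9+7+7 = 23, so the finish is 23 days.
The longest chain containing K totals 21 days.
Float = 23 − 21 = 2.

2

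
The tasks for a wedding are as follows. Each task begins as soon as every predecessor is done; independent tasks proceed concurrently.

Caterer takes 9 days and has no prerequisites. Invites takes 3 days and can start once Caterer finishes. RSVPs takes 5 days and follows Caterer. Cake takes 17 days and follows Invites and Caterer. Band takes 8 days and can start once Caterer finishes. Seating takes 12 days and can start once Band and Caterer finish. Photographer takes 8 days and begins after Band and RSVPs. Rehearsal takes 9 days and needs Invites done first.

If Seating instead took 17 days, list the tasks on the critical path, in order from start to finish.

Baseline: Caterer→Band→Seating = 9+8+12 = 29 → 29 days.
Since Seating is critical, the +5 change carries straight to that chain (now 34 days).
No other chain overtakes it, so the finish is 34 days.

Caterer, Band, Seating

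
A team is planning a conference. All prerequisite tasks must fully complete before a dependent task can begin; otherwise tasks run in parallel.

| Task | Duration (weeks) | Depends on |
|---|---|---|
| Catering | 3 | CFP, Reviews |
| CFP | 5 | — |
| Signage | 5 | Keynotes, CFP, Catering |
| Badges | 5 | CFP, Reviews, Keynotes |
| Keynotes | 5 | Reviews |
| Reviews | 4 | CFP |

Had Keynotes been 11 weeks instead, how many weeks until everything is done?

25

Actual critical path: CFP→Reviews→Keynotes→Badges = 5+4+5+5 = 19 ⇒ 19 weeks.
Keynotes lies on that path, so at 11 weeks the path becomes 25 weeks.
That remains the longest chain; total 25 weeks.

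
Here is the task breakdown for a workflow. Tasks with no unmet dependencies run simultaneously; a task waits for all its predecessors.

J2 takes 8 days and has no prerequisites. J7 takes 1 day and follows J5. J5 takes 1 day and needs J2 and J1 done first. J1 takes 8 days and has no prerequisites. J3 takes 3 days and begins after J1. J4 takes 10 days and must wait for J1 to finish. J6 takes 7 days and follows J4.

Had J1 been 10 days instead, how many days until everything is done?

27

Baseline: J1→J4→J6 = 8+10+7 = 25 → 25 days.
J1 lies on that path, so at 10 days the path becomes 27 days.
No other chain overtakes it, so the finish is 27 days.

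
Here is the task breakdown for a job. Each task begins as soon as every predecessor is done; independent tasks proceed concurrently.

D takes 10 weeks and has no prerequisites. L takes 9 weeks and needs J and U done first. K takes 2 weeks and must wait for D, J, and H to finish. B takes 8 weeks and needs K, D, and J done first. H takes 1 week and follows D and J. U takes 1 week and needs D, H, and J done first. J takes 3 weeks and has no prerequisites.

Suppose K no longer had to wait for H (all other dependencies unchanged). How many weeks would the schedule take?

21

With the dependency in place, D→H→U→L = 10+1+1+9 = 21 sets the finish at 21 weeks.
Without H→K, K's earliest start moves from 11 to 10.
After: D→H→U→L = 10+1+1+9 = 21 → 21 weeks.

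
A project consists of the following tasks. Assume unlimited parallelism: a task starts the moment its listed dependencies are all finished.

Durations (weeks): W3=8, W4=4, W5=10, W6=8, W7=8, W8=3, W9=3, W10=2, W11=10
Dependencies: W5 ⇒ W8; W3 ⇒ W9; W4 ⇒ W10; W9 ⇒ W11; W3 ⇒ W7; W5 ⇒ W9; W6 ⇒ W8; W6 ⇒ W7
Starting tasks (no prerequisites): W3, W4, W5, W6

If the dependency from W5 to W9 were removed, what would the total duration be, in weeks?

Original critical path: W5→W9→W11 = 10+3+10 = 23 ⇒ 23 weeks.
Without W5→W9, W9's earliest start moves from 10 to 8.
New critical path: W3→W9→W11 = 8+3+10 = 21 ⇒ 21 weeks.

21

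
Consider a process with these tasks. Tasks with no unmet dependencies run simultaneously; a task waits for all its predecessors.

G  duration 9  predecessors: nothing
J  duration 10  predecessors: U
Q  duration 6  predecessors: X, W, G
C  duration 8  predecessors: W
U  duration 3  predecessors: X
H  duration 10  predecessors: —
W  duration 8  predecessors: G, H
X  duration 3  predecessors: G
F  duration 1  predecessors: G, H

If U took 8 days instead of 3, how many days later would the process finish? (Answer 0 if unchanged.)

4

As given, the longest chain is H→W→C = 10+8+8 = 26, so the finish is 26 days.
U is off the critical path — its longest chain is 25 days, giving 1 of slack.
New critical path: G→X→U→J = 9+3+8+10 = 30 ⇒ 30 days.
Change in finish: 30 − 26 = +4 days.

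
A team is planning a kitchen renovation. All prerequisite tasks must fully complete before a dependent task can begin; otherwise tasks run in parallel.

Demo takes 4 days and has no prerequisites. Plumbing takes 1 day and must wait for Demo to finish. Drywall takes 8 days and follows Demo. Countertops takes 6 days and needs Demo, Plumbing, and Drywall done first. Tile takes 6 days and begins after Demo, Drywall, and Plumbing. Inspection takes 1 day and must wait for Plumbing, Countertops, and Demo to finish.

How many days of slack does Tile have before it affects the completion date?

1

Demo→Drywall→Countertops→Inspection = 4+8+6+1 = 19 sets the makespan at 19 days.
The longest chain containing Tile totals 18 days.
So Tile can slip 19 − 18 = 1 day.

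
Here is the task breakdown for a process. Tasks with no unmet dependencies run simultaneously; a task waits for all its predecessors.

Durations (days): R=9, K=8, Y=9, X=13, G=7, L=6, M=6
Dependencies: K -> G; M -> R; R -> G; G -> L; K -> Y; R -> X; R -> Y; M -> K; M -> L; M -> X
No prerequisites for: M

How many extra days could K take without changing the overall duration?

M→R→X = 6+9+13 = 28 sets the makespan at 28 days.
K finishes as early as 14 and must finish by 15.
Slack of K = 7 − 6 = 1 day.

1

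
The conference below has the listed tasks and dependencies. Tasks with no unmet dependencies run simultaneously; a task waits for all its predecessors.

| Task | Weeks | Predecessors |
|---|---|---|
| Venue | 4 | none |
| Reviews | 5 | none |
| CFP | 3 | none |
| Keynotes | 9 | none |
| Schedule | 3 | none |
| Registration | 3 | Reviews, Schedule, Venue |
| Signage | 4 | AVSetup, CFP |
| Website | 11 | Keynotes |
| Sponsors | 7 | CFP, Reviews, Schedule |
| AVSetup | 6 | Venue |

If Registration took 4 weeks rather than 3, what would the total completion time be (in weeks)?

20

As given, the longest chain is Keynotes→Website = 9+11 = 20, so the finish is 20 weeks.
The longest path through Registration is only 8 weeks, so Registration has float 12.
No other chain overtakes it, so the finish is 20 weeks.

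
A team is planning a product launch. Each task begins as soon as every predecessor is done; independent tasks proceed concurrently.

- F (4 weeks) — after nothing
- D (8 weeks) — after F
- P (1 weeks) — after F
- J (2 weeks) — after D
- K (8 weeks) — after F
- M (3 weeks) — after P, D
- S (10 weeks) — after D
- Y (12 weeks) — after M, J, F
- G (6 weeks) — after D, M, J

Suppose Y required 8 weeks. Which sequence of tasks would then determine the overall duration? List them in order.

Actual critical path: F→D→M→Y = 4+8+3+12 = 27 ⇒ 27 weeks.
Since Y is critical, the -4 change carries straight to that chain (now 23 weeks).
The critical path is still F→D→M→Y; finish is now 23 weeks.

F, D, M, Y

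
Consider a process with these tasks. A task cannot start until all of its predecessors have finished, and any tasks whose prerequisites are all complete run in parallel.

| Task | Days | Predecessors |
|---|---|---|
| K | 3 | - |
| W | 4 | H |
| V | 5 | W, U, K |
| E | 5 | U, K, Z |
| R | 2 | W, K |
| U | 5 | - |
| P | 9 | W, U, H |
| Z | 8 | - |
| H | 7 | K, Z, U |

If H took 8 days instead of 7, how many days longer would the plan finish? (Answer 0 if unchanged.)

Critical path before the change: Z→H→W→P = 8+7+4+9 = 28 giving 28 days.
H lies on that path, so at 8 days the path becomes 29 days.
The critical path is still Z→H→W→P; finish is now 29 days.
Change in finish: 29 − 28 = +1 days.

1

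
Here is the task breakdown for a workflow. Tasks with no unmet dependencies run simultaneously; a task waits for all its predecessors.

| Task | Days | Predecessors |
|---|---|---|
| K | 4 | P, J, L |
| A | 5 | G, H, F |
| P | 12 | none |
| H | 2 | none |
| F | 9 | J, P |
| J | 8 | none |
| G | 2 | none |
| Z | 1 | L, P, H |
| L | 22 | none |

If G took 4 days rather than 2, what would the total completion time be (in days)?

Baseline: L→K = 22+4 = 26 → 26 days.
The longest path through G is only 7 days, so G has float 19.
The critical path is still L→K; finish is now 26 days.

26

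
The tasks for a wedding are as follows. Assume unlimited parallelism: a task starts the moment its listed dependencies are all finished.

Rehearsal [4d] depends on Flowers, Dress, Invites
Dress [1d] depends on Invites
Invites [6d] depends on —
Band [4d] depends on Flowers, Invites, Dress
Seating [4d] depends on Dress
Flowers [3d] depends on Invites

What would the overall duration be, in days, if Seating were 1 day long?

Baseline: Invites→Flowers→Band = 6+3+4 = 13 → 13 days.
The longest path through Seating is only 11 days, so Seating has float 2.
No other chain overtakes it, so the finish is 13 days.

13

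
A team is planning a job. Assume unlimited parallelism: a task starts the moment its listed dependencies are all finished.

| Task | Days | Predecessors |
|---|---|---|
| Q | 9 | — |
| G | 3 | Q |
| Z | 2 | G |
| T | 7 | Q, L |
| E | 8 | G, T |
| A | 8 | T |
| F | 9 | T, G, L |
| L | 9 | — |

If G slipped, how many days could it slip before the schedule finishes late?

The longest chain is L→T→F = 9+7+9 = 25; overall finish 25 days.
Longest path through G: 21 days (earliest finish 12, latest finish 16).
Float = 25 − 21 = 4.

4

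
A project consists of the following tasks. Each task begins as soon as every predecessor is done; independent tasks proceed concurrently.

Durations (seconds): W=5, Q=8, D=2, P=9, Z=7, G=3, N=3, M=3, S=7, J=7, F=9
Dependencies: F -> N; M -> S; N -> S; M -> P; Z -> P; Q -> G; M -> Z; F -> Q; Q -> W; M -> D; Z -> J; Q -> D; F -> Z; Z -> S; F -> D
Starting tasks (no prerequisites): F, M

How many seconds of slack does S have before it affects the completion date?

2

The longest chain is F→Z→P = 9+7+9 = 25; overall finish 25 seconds.
S finishes as early as 23 and must finish by 25.
So S can slip 25 − 23 = 2 seconds.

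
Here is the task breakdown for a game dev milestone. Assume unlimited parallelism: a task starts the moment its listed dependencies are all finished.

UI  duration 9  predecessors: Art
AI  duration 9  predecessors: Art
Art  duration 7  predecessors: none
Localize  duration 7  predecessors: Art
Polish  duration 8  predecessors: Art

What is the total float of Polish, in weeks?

Critical path: Art→AI = 7+9 = 16, so the finish is 16 weeks.
The longest chain containing Polish totals 15 weeks.
Float = 16 − 15 = 1.

1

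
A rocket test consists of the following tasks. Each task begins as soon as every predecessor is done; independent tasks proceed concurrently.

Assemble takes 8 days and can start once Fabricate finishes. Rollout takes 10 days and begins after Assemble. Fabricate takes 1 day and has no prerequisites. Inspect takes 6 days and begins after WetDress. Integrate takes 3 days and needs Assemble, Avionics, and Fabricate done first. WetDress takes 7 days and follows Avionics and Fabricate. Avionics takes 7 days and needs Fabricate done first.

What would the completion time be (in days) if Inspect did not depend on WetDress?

19

With the dependency in place, Fabricate→Avionics→WetDress→Inspect = 1+7+7+6 = 21 sets the finish at 21 days.
Without WetDress→Inspect, Inspect's earliest start moves from 15 to 0.
The longest chain is now Fabricate→Assemble→Rollout = 1+8+10 = 19, so the schedule takes 19 days.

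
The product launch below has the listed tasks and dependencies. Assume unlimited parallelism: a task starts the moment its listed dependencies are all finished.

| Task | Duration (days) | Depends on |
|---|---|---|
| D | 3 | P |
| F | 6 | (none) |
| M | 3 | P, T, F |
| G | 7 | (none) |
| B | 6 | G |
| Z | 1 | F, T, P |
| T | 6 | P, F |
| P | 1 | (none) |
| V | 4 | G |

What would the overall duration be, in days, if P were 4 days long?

The binding path is F→T→M = 6+6+3 = 15; finish at 15 days.
P is off the critical path — its longest chain is 10 days, giving 5 of slack.
No other chain overtakes it, so the finish is 15 days.

15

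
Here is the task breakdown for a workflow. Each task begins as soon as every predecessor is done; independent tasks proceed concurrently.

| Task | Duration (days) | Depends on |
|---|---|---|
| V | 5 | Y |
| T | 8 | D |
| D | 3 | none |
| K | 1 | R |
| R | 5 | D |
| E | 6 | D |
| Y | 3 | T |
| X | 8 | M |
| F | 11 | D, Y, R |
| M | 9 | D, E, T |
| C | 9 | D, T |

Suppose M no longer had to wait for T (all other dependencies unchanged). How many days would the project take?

26

Before: longest chain D→T→M→X = 3+8+9+8 = 28, finish 28.
Without T→M, M's earliest start moves from 11 to 9.
New critical path: D→E→M→X = 3+6+9+8 = 26 ⇒ 26 days.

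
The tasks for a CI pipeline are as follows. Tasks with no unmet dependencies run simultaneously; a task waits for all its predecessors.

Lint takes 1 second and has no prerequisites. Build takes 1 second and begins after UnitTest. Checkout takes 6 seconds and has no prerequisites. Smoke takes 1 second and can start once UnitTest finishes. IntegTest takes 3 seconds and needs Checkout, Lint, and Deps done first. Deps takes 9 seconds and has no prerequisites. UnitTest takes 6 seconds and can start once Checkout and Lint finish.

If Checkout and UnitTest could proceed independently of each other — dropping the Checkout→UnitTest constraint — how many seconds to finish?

12

Before: longest chain Checkout→UnitTest→Build = 6+6+1 = 13, finish 13.
Without Checkout→UnitTest, UnitTest's earliest start moves from 6 to 1.
The longest chain is now Deps→IntegTest = 9+3 = 12, so the job takes 12 seconds.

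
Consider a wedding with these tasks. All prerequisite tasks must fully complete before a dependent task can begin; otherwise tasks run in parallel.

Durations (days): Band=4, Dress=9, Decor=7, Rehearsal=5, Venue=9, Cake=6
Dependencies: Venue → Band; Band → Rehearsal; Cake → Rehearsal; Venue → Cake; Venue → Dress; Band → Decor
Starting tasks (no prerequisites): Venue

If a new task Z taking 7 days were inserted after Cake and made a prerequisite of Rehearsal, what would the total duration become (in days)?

Originally the project takes 20 days.
With Z inserted, Rehearsal now waits for max(Band, Cake, Z).
New critical path: Venue→Cake→Z→Rehearsal = 9+6+7+5 = 27 ⇒ 27 days.

27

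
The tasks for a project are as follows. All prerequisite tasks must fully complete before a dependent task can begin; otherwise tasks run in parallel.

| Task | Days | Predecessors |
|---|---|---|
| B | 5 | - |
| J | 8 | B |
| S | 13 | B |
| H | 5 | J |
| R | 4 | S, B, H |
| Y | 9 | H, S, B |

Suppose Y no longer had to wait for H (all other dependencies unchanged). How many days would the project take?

27

Before: longest chain B→J→H→Y = 5+8+5+9 = 27, finish 27.
Dropping H→Y doesn't change Y's earliest start (18); another predecessor still binds.
New critical path: B→S→Y = 5+13+9 = 27 ⇒ 27 days.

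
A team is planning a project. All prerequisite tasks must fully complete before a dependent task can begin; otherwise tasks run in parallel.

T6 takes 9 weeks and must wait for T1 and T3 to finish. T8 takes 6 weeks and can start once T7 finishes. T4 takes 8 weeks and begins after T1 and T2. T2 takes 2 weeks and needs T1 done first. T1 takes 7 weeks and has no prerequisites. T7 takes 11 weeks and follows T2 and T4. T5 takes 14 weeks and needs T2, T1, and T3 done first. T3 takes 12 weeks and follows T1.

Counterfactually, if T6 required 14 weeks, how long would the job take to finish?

34

As given, the longest chain is T1→T2→T4→T7→T8 = 7+2+8+11+6 = 34, so the finish is 34 weeks.
The longest path through T6 is only 28 weeks, so T6 has float 6.
That remains the longest chain; total 34 weeks.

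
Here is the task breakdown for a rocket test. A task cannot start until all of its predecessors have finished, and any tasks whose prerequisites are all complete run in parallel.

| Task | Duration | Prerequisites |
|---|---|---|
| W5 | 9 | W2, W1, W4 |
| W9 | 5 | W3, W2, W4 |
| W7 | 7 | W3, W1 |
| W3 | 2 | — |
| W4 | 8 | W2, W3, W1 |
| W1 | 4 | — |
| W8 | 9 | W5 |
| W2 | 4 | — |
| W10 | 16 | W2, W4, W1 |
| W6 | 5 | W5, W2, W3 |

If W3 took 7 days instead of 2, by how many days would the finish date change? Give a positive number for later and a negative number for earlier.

3

Critical path before the change: W1→W4→W5→W8 = 4+8+9+9 = 30 giving 30 days.
W3 has 2 days of float (longest path through it is 28).
New critical path: W3→W4→W5→W8 = 7+8+9+9 = 33 ⇒ 33 days.
Change in finish: 33 − 30 = +3 days.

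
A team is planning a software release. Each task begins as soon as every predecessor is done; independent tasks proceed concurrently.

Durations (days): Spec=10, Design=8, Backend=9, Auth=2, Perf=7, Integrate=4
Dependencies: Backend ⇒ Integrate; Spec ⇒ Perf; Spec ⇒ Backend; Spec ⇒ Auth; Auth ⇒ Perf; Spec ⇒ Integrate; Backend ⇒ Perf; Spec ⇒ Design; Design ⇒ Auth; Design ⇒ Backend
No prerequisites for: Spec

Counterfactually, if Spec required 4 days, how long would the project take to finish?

Actual critical path: Spec→Design→Backend→Perf = 10+8+9+7 = 34 ⇒ 34 days.
Spec lies on that path, so at 4 days the path becomes 28 days.
That remains the longest chain; total 28 days.

28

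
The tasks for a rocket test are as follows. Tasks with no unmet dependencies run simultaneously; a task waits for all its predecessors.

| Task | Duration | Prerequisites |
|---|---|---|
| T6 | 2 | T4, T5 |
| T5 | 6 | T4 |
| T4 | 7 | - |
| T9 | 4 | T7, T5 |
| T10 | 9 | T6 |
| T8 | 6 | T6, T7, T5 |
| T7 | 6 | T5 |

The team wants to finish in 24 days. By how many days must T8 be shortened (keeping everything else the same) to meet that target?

Current finish: 25 days; target: 24.
T8 is on every critical path, so each day cut from T8 cuts the finish by one (this holds down to a finish of 24).
Need 25 − 24 = 1 day off T8 → T8 becomes 5 days, finish becomes 24.

1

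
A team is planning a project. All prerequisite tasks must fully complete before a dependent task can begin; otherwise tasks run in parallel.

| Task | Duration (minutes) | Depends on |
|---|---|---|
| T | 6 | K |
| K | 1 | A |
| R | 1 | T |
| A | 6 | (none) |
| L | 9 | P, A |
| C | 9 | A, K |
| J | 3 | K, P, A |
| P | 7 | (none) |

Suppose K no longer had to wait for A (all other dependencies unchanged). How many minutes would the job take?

With the dependency in place, A→K→C = 6+1+9 = 16 sets the finish at 16 minutes.
Without A→K, K's earliest start moves from 6 to 0.
New critical path: P→L = 7+9 = 16 ⇒ 16 minutes.

16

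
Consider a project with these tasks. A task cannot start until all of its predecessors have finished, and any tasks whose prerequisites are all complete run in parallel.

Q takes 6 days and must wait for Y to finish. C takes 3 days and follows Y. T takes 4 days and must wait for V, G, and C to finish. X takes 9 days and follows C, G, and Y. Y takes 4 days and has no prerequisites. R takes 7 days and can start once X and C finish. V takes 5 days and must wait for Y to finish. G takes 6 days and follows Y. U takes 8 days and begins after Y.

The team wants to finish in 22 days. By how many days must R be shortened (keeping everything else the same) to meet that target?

4

Current finish: 26 days; target: 22.
R is on every critical path, so each day cut from R cuts the finish by one (this holds down to a finish of 20).
Need 26 − 22 = 4 days off R → R becomes 3 days, finish becomes 22.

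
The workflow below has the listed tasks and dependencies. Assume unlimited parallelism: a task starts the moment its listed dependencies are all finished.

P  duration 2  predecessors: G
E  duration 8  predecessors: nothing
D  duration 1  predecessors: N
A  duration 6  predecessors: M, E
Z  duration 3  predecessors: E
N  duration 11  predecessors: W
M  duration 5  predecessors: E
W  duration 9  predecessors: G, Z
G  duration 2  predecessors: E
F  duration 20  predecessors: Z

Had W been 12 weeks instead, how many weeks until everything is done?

Actual critical path: E→Z→W→N→D = 8+3+9+11+1 = 32 ⇒ 32 weeks.
Since W is critical, the +3 change carries straight to that chain (now 35 weeks).
No other chain overtakes it, so the finish is 35 weeks.

35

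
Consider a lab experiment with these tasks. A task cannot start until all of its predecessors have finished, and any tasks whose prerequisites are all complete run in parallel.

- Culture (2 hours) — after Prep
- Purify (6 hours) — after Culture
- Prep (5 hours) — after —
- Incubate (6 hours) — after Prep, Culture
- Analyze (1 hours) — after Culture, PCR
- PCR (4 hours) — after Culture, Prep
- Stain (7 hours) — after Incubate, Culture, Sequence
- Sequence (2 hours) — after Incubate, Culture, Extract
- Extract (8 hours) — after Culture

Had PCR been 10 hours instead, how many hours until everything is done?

24

Actual critical path: Prep→Culture→Extract→Sequence→Stain = 5+2+8+2+7 = 24 ⇒ 24 hours.
PCR is off the critical path — its longest chain is 12 hours, giving 12 of slack.
The critical path is still Prep→Culture→Extract→Sequence→Stain; finish is now 24 hours.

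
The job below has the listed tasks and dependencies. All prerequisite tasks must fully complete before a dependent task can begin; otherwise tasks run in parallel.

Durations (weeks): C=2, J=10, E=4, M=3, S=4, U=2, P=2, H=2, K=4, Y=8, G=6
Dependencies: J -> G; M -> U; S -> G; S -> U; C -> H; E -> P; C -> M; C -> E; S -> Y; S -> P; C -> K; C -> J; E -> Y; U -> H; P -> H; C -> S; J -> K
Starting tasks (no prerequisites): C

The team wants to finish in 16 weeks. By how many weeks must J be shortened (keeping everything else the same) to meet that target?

2

Current finish: 18 weeks; target: 16.
J is on every critical path, so each week cut from J cuts the finish by one (this holds down to a finish of 14).
Need 18 − 16 = 2 weeks off J → J becomes 8 weeks, finish becomes 16.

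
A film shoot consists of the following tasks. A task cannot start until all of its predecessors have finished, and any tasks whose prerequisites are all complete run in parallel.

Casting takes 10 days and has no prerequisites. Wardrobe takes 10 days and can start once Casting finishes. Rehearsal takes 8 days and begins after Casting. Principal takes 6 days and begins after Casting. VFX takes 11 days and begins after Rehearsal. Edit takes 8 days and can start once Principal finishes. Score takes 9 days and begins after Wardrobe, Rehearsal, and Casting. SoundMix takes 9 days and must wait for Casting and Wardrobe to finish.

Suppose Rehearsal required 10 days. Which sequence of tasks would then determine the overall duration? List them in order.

Casting, Rehearsal, VFX

The binding path is Casting→Rehearsal→VFX = 10+8+11 = 29; finish at 29 days.
Since Rehearsal is critical, the +2 change carries straight to that chain (now 31 days).
No other chain overtakes it, so the finish is 31 days.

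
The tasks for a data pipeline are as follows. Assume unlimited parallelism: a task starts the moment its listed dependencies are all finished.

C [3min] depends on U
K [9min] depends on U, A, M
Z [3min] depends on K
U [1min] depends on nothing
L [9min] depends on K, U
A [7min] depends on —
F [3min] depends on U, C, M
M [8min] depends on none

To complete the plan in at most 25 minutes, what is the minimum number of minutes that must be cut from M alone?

Current finish: 26 minutes; target: 25.
M is on every critical path, so each minute cut from M cuts the finish by one (this holds down to a finish of 25).
Need 26 − 25 = 1 minute off M → M becomes 7 minutes, finish becomes 25.

1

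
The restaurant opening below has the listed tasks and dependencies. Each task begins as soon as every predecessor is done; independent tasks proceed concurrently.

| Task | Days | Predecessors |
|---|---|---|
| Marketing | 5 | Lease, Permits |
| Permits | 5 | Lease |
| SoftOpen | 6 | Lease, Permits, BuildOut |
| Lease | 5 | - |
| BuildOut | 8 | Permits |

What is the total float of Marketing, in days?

9

Critical path: Lease→Permits→BuildOut→SoftOpen = 5+5+8+6 = 24, so the finish is 24 days.
Longest path through Marketing: 15 days (earliest finish 15, latest finish 24).
Slack of Marketing = 19 − 10 = 9 days.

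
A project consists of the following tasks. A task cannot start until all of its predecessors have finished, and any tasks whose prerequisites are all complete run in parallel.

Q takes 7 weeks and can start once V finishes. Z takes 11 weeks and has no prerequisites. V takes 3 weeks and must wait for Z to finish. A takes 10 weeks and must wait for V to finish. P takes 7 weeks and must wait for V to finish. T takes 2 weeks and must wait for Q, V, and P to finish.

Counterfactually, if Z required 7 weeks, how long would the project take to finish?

As given, the longest chain is Z→V→A = 11+3+10 = 24, so the finish is 24 weeks.
Z is on the critical path; changing it to 7 makes that path 20 weeks.
The critical path is still Z→V→A; finish is now 20 weeks.

20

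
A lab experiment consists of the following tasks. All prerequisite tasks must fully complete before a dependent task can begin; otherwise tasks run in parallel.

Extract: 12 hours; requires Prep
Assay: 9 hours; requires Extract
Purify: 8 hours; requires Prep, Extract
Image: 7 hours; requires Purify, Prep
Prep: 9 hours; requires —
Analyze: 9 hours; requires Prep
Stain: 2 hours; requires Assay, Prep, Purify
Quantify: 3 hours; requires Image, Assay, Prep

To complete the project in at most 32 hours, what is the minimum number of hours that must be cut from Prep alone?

7

Current finish: 39 hours; target: 32.
Prep is on every critical path, so each hour cut from Prep cuts the finish by one (this holds down to a finish of 31).
Need 39 − 32 = 7 hours off Prep → Prep becomes 2 hours, finish becomes 32.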